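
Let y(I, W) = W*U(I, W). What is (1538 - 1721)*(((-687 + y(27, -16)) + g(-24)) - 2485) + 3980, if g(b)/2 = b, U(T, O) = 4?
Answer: 604952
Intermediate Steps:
g(b) = 2*b
y(I, W) = 4*W (y(I, W) = W*4 = 4*W)
(1538 - 1721)*(((-687 + y(27, -16)) + g(-24)) - 2485) + 3980 = (1538 - 1721)*(((-687 + 4*(-16)) + 2*(-24)) - 2485) + 3980 = -183*(((-687 - 64) - 48) - 2485) + 3980 = -183*((-751 - 48) - 2485) + 3980 = -183*(-799 - 2485) + 3980 = -183*(-3284) + 3980 = 600972 + 3980 = 604952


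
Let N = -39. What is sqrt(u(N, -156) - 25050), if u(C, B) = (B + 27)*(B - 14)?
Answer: 4*I*sqrt(195) ≈ 55.857*I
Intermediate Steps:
u(C, B) = (-14 + B)*(27 + B) (u(C, B) = (27 + B)*(-14 + B) = (-14 + B)*(27 + B))
sqrt(u(N, -156) - 25050) = sqrt((-378 + (-156)**2 + 13*(-156)) - 25050) = sqrt((-378 + 24336 - 2028) - 25050) = sqrt(21930 - 25050) = sqrt(-3120) = 4*I*sqrt(195)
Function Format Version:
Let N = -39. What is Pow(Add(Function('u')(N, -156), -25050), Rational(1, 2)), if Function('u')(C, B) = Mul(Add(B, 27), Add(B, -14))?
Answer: Mul(4, I, Pow(195, Rational(1, 2))) ≈ Mul(55.857, I)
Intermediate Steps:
Function('u')(C, B) = Mul(Add(-14, B), Add(27, B)) (Function('u')(C, B) = Mul(Add(27, B), Add(-14, B)) = Mul(Add(-14, B), Add(27, B)))
Pow(Add(Function('u')(N, -156), -25050), Rational(1, 2)) = Pow(Add(Add(-378, Pow(-156, 2), Mul(13, -156)), -25050), Rational(1, 2)) = Pow(Add(Add(-378, 24336, -2028), -25050), Rational(1, 2)) = Pow(Add(21930, -25050), Rational(1, 2)) = Pow(-3120, Rational(1, 2)) = Mul(4, I, Pow(195, Rational(1, 2)))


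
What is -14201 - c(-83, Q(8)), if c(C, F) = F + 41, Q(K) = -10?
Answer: -14232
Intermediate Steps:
c(C, F) = 41 + F
-14201 - c(-83, Q(8)) = -14201 - (41 - 10) = -14201 - 1*31 = -14201 - 31 = -14232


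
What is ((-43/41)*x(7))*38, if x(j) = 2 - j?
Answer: 8170/41 ≈ 199.27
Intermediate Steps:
((-43/41)*x(7))*38 = ((-43/41)*(2 - 1*7))*38 = ((-43*1/41)*(2 - 7))*38 = -43/41*(-5)*38 = (215/41)*38 = 8170/41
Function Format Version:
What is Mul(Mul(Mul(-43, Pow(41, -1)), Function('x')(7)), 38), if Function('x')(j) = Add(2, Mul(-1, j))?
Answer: Rational(8170, 41) ≈ 199.27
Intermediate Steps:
Mul(Mul(Mul(-43, Pow(41, -1)), Function('x')(7)), 38) = Mul(Mul(Mul(-43, Pow(41, -1)), Add(2, Mul(-1, 7))), 38) = Mul(Mul(Mul(-43, Rational(1, 41)), Add(2, -7)), 38) = Mul(Mul(Rational(-43, 41), -5), 38) = Mul(Rational(215, 41), 38) = Rational(8170, 41)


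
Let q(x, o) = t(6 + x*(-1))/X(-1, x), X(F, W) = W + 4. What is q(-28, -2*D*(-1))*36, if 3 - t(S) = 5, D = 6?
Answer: 3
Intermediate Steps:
X(F, W) = 4 + W
t(S) = -2 (t(S) = 3 - 1*5 = 3 - 5 = -2)
q(x, o) = -2/(4 + x)
q(-28, -2*D*(-1))*36 = -2/(4 - 28)*36 = -2/(-24)*36 = -2*(-1/24)*36 = (1/12)*36 = 3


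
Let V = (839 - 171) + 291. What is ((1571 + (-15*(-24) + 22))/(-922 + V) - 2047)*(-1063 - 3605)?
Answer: 344433048/37 ≈ 9.3090e+6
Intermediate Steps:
V = 959 (V = 668 + 291 = 959)
((1571 + (-15*(-24) + 22))/(-922 + V) - 2047)*(-1063 - 3605) = ((1571 + (-15*(-24) + 22))/(-922 + 959) - 2047)*(-1063 - 3605) = ((1571 + (360 + 22))/37 - 2047)*(-4668) = ((1571 + 382)*(1/37) - 2047)*(-4668) = (1953*(1/37) - 2047)*(-4668) = (1953/37 - 2047)*(-4668) = -73786/37*(-4668) = 344433048/37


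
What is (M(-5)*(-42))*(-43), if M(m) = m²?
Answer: 45150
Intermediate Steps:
(M(-5)*(-42))*(-43) = ((-5)²*(-42))*(-43) = (25*(-42))*(-43) = -1050*(-43) = 45150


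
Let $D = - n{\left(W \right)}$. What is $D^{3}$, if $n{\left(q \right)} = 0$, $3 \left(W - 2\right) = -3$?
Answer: $0$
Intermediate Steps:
$W = 1$ ($W = 2 + \frac{1}{3} \left(-3\right) = 2 - 1 = 1$)
$D = 0$ ($D = \left(-1\right) 0 = 0$)
$D^{3} = 0^{3} = 0$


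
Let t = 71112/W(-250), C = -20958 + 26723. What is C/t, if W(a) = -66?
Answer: -63415/11852 ≈ -5.3506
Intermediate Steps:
C = 5765
t = -11852/11 (t = 71112/(-66) = 71112*(-1/66) = -11852/11 ≈ -1077.5)
C/t = 5765/(-11852/11) = 5765*(-11/11852) = -63415/11852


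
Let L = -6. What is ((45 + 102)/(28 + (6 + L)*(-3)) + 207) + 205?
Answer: 1669/4 ≈ 417.25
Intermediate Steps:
((45 + 102)/(28 + (6 + L)*(-3)) + 207) + 205 = ((45 + 102)/(28 + (6 - 6)*(-3)) + 207) + 205 = (147/(28 + 0*(-3)) + 207) + 205 = (147/(28 + 0) + 207) + 205 = (147/28 + 207) + 205 = (147*(1/28) + 207) + 205 = (21/4 + 207) + 205 = 849/4 + 205 = 1669/4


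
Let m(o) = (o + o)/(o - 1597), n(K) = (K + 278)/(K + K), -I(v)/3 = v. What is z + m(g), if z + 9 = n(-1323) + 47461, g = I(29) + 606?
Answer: 1381121381/29106 ≈ 47451.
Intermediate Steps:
I(v) = -3*v
n(K) = (278 + K)/(2*K) (n(K) = (278 + K)/((2*K)) = (278 + K)*(1/(2*K)) = (278 + K)/(2*K))
g = 519 (g = -3*29 + 606 = -87 + 606 = 519)
z = 125559037/2646 (z = -9 + ((1/2)*(278 - 1323)/(-1323) + 47461) = -9 + ((1/2)*(-1/1323)*(-1045) + 47461) = -9 + (1045/2646 + 47461) = -9 + 125582851/2646 = 125559037/2646 ≈ 47452.)
m(o) = 2*o/(-1597 + o) (m(o) = (2*o)/(-1597 + o) = 2*o/(-1597 + o))
z + m(g) = 125559037/2646 + 2*519/(-1597 + 519) = 125559037/2646 + 2*519/(-1078) = 125559037/2646 + 2*519*(-1/1078) = 125559037/2646 - 519/539 = 1381121381/29106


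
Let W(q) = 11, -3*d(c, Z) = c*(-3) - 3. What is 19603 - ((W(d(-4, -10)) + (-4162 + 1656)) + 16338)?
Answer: 5760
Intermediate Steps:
d(c, Z) = 1 + c (d(c, Z) = -(c*(-3) - 3)/3 = -(-3*c - 3)/3 = -(-3 - 3*c)/3 = 1 + c)
19603 - ((W(d(-4, -10)) + (-4162 + 1656)) + 16338) = 19603 - ((11 + (-4162 + 1656)) + 16338) = 19603 - ((11 - 2506) + 16338) = 19603 - (-2495 + 16338) = 19603 - 1*13843 = 19603 - 13843 = 5760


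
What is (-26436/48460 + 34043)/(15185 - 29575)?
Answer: -206212168/87167425 ≈ -2.3657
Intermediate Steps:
(-26436/48460 + 34043)/(15185 - 29575) = (-26436*1/48460 + 34043)/(-14390) = (-6609/12115 + 34043)*(-1/14390) = (412424336/12115)*(-1/14390) = -206212168/87167425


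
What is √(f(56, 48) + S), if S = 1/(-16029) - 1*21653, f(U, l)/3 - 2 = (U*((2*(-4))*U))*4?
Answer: 34*I*√7969214513/5343 ≈ 568.07*I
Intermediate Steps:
f(U, l) = 6 - 96*U² (f(U, l) = 6 + 3*((U*((2*(-4))*U))*4) = 6 + 3*((U*(-8*U))*4) = 6 + 3*(-8*U²*4) = 6 + 3*(-32*U²) = 6 - 96*U²)
S = -347075938/16029 (S = -1/16029 - 21653 = -347075938/16029 ≈ -21653.)
√(f(56, 48) + S) = √((6 - 96*56²) - 347075938/16029) = √((6 - 96*3136) - 347075938/16029) = √((6 - 301056) - 347075938/16029) = √(-301050 - 347075938/16029) = √(-5172606388/16029) = 34*I*√7969214513/5343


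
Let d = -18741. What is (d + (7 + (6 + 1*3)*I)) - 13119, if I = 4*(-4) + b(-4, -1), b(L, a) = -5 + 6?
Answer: -31988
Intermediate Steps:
b(L, a) = 1
I = -15 (I = 4*(-4) + 1 = -16 + 1 = -15)
(d + (7 + (6 + 1*3)*I)) - 13119 = (-18741 + (7 + (6 + 1*3)*(-15))) - 13119 = (-18741 + (7 + (6 + 3)*(-15))) - 13119 = (-18741 + (7 + 9*(-15))) - 13119 = (-18741 + (7 - 135)) - 13119 = (-18741 - 128) - 13119 = -18869 - 13119 = -31988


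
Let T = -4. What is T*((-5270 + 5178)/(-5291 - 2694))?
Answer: -368/7985 ≈ -0.046086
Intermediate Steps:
T*((-5270 + 5178)/(-5291 - 2694)) = -4*(-5270 + 5178)/(-5291 - 2694) = -(-368)/(-7985) = -(-368)*(-1)/7985 = -4*92/7985 = -368/7985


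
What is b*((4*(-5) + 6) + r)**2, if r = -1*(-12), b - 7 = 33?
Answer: 160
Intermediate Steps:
b = 40 (b = 7 + 33 = 40)
r = 12
b*((4*(-5) + 6) + r)**2 = 40*((4*(-5) + 6) + 12)**2 = 40*((-20 + 6) + 12)**2 = 40*(-14 + 12)**2 = 40*(-2)**2 = 40*4 = 160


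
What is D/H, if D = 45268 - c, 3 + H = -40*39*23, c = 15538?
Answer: -9910/11961 ≈ -0.82853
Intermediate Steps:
H = -35883 (H = -3 - 40*39*23 = -3 - 1560*23 = -3 - 35880 = -35883)
D = 29730 (D = 45268 - 1*15538 = 45268 - 15538 = 29730)
D/H = 29730/(-35883) = 29730*(-1/35883) = -9910/11961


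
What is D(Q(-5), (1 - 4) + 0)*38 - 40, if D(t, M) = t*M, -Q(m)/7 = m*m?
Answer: 19910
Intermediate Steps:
Q(m) = -7*m² (Q(m) = -7*m*m = -7*m²)
D(t, M) = M*t
D(Q(-5), (1 - 4) + 0)*38 - 40 = (((1 - 4) + 0)*(-7*(-5)²))*38 - 40 = ((-3 + 0)*(-7*25))*38 - 40 = -3*(-175)*38 - 40 = 525*38 - 40 = 19950 - 40 = 19910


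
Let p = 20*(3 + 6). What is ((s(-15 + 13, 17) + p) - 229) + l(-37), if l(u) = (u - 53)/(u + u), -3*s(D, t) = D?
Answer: -5230/111 ≈ -47.117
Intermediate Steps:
s(D, t) = -D/3
p = 180 (p = 20*9 = 180)
l(u) = (-53 + u)/(2*u) (l(u) = (-53 + u)/((2*u)) = (-53 + u)*(1/(2*u)) = (-53 + u)/(2*u))
((s(-15 + 13, 17) + p) - 229) + l(-37) = ((-(-15 + 13)/3 + 180) - 229) + (½)*(-53 - 37)/(-37) = ((-⅓*(-2) + 180) - 229) + (½)*(-1/37)*(-90) = ((⅔ + 180) - 229) + 45/37 = (542/3 - 229) + 45/37 = -145/3 + 45/37 = -5230/111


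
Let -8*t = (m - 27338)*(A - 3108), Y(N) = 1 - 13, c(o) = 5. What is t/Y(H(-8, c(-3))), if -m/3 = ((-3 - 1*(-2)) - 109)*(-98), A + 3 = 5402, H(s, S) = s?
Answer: -68361149/48 ≈ -1.4242e+6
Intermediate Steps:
A = 5399 (A = -3 + 5402 = 5399)
Y(N) = -12
m = -32340 (m = -3*((-3 - 1*(-2)) - 109)*(-98) = -3*((-3 + 2) - 109)*(-98) = -3*(-1 - 109)*(-98) = -(-330)*(-98) = -3*10780 = -32340)
t = 68361149/4 (t = -(-32340 - 27338)*(5399 - 3108)/8 = -(-29839)*2291/4 = -⅛*(-136722298) = 68361149/4 ≈ 1.7090e+7)
t/Y(H(-8, c(-3))) = (68361149/4)/(-12) = (68361149/4)*(-1/12) = -68361149/48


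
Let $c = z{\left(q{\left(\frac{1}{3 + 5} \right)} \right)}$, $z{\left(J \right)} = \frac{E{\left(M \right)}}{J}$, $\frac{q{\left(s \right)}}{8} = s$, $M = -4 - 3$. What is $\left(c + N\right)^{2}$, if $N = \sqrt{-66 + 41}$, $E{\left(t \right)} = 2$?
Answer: $-21 + 20 i \approx -21.0 + 20.0 i$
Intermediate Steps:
$M = -7$
$q{\left(s \right)} = 8 s$
$z{\left(J \right)} = \frac{2}{J}$
$N = 5 i$ ($N = \sqrt{-25} = 5 i \approx 5.0 i$)
$c = 2$ ($c = \frac{2}{8 \frac{1}{3 + 5}} = \frac{2}{8 \cdot \frac{1}{8}} = \frac{2}{1} = 2 \cdot 1 = 2$)
$\left(c + N\right)^{2} = \left(2 + 5 i\right)^{2}$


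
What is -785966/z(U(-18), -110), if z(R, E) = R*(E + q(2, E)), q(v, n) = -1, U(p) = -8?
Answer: -392983/444 ≈ -885.10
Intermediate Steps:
z(R, E) = R*(-1 + E) (z(R, E) = R*(E - 1) = R*(-1 + E))
-785966/z(U(-18), -110) = -785966*(-1/(8*(-1 - 110))) = -785966/((-8*(-111))) = -785966/888 = -785966*1/888 = -392983/444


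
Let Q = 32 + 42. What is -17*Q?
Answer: -1258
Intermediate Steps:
Q = 74
-17*Q = -17*74 = -1258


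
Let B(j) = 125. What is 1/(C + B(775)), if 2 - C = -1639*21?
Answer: 1/34546 ≈ 2.8947e-5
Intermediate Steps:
C = 34421 (C = 2 - (-1639)*21 = 2 - 1*(-34419) = 2 + 34419 = 34421)
1/(C + B(775)) = 1/(34421 + 125) = 1/34546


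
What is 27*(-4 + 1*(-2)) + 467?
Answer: 305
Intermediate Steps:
27*(-4 + 1*(-2)) + 467 = 27*(-4 - 2) + 467 = 27*(-6) + 467 = -162 + 467 = 305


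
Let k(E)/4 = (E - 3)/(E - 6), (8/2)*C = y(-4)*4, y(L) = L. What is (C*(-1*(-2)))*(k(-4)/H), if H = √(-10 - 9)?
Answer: 112*I*√19/95 ≈ 5.1389*I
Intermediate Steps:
H = I*√19 (H = √(-19) = I*√19 ≈ 4.3589*I)
C = -4 (C = (-4*4)/4 = (¼)*(-16) = -4)
k(E) = 4*(-3 + E)/(-6 + E) (k(E) = 4*((E - 3)/(E - 6)) = 4*((-3 + E)/(-6 + E)) = 4*(-3 + E)/(-6 + E))
(C*(-1*(-2)))*(k(-4)/H) = (-(-4)*(-2))*((4*(-3 - 4)/(-6 - 4))/((I*√19))) = (-4*2)*((4*(-7)/(-10))*(-I*√19/19)) = -8*4*(-⅒)*(-7)*(-I*√19/19) = -112*(-I*√19/19)/5 = -(-112)*I*√19/95 = 112*I*√19/95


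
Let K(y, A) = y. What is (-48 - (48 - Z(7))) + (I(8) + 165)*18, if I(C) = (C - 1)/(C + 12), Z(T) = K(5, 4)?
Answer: 28853/10 ≈ 2885.3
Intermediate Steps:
Z(T) = 5
I(C) = (-1 + C)/(12 + C)
(-48 - (48 - Z(7))) + (I(8) + 165)*18 = (-48 - (48 - 1*5)) + ((-1 + 8)/(12 + 8) + 165)*18 = (-48 - (48 - 5)) + (7/20 + 165)*18 = (-48 - 1*43) + ((1/20)*7 + 165)*18 = (-48 - 43) + (7/20 + 165)*18 = -91 + (3307/20)*18 = -91 + 29763/10 = 28853/10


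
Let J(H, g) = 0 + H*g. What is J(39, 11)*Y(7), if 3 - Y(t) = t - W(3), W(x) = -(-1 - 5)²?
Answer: -17160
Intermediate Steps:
J(H, g) = H*g
W(x) = -36 (W(x) = -1*(-6)² = -1*36 = -36)
Y(t) = -33 - t (Y(t) = 3 - (t - 1*(-36)) = 3 - (t + 36) = 3 - (36 + t) = 3 + (-36 - t) = -33 - t)
J(39, 11)*Y(7) = (39*11)*(-33 - 1*7) = 429*(-33 - 7) = 429*(-40) = -17160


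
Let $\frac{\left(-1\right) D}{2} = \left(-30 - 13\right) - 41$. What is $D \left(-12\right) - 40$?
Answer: $-2056$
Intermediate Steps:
$D = 168$ ($D = - 2 \left(\left(-30 - 13\right) - 41\right) = - 2 \left(-43 - 41\right) = \left(-2\right) \left(-84\right) = 168$)
$D \left(-12\right) - 40 = 168 \left(-12\right) - 40 = -2016 - 40 = -2056$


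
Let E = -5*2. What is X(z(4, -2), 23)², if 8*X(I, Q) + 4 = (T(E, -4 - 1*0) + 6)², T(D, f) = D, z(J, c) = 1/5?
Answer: 9/4 ≈ 2.2500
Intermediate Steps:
E = -10
z(J, c) = ⅕
X(I, Q) = 3/2 (X(I, Q) = -½ + (-10 + 6)²/8 = -½ + (⅛)*(-4)² = -½ + (⅛)*16 = -½ + 2 = 3/2)
X(z(4, -2), 23)² = (3/2)² = 9/4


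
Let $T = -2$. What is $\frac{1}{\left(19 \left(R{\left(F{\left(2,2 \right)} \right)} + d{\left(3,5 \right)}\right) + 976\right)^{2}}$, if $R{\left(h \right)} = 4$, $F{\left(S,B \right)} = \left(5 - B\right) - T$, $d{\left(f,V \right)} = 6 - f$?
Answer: $\frac{1}{1229881} \approx 8.1309 \cdot 10^{-7}$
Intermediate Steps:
$F{\left(S,B \right)} = 7 - B$ ($F{\left(S,B \right)} = \left(5 - B\right) - -2 = \left(5 - B\right) + 2 = 7 - B$)
$\frac{1}{\left(19 \left(R{\left(F{\left(2,2 \right)} \right)} + d{\left(3,5 \right)}\right) + 976\right)^{2}} = \frac{1}{\left(19 \left(4 + \left(6 - 3\right)\right) + 976\right)^{2}} = \frac{1}{\left(19 \left(4 + 3\right) + 976\right)^{2}} = \frac{1}{\left(19 \cdot 7 + 976\right)^{2}} = \frac{1}{\left(133 + 976\right)^{2}} = \frac{1}{1109^{2}} = \frac{1}{1229881}$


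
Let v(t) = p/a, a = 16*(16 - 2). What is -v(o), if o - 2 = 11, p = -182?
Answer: 13/16 ≈ 0.81250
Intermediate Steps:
a = 224 (a = 16*14 = 224)
o = 13 (o = 2 + 11 = 13)
v(t) = -13/16 (v(t) = -182/224 = -182*1/224 = -13/16)
-v(o) = -1*(-13/16) = 13/16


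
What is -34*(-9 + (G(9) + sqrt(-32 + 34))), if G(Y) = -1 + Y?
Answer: 34 - 34*sqrt(2) ≈ -14.083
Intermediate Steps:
-34*(-9 + (G(9) + sqrt(-32 + 34))) = -34*(-9 + ((-1 + 9) + sqrt(-32 + 34))) = -34*(-9 + (8 + sqrt(2))) = -34*(-1 + sqrt(2)) = 34 - 34*sqrt(2)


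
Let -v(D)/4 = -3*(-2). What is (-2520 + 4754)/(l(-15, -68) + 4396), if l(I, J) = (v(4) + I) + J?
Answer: 2234/4289 ≈ 0.52087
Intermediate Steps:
v(D) = -24 (v(D) = -(-12)*(-2) = -4*6 = -24)
l(I, J) = -24 + I + J (l(I, J) = (-24 + I) + J = -24 + I + J)
(-2520 + 4754)/(l(-15, -68) + 4396) = (-2520 + 4754)/((-24 - 15 - 68) + 4396) = 2234/(-107 + 4396) = 2234/4289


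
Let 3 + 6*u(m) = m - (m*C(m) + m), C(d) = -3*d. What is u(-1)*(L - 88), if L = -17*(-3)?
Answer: 0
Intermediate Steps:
L = 51
u(m) = -½ + m²/2 (u(m) = -½ + (m - (m*(-3*m) + m))/6 = -½ + (m - (-3*m² + m))/6 = -½ + (m - (m - 3*m²))/6 = -½ + (m + (-m + 3*m²))/6 = -½ + (3*m²)/6 = -½ + m²/2)
u(-1)*(L - 88) = (-½ + (½)*(-1)²)*(51 - 88) = (-½ + (½)*1)*(-37) = (-½ + ½)*(-37) = 0*(-37) = 0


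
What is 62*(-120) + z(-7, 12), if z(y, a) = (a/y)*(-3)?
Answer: -52044/7 ≈ -7434.9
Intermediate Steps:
z(y, a) = -3*a/y
62*(-120) + z(-7, 12) = 62*(-120) - 3*12/(-7) = -7440 - 3*12*(-⅐) = -7440 + 36/7 = -52044/7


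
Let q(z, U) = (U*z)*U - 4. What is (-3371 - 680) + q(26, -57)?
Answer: 80419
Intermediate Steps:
q(z, U) = -4 + z*U² (q(z, U) = z*U² - 4 = -4 + z*U²)
(-3371 - 680) + q(26, -57) = (-3371 - 680) + (-4 + 26*(-57)²) = -4051 + (-4 + 26*3249) = -4051 + (-4 + 84474) = -4051 + 84470 = 80419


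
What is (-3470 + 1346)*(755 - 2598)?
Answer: 3914532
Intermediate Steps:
(-3470 + 1346)*(755 - 2598) = -2124*(-1843) = 3914532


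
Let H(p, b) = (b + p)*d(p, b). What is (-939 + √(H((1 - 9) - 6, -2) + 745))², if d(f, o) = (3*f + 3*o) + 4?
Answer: 883170 - 5634*√161 ≈ 8.1168e+5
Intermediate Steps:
d(f, o) = 4 + 3*f + 3*o
H(p, b) = (b + p)*(4 + 3*b + 3*p) (H(p, b) = (b + p)*(4 + 3*p + 3*b) = (b + p)*(4 + 3*b + 3*p))
(-939 + √(H((1 - 9) - 6, -2) + 745))² = (-939 + √((-2 + ((1 - 9) - 6))*(4 + 3*(-2) + 3*((1 - 9) - 6)) + 745))² = (-939 + √((-2 + (-8 - 6))*(4 - 6 + 3*(-8 - 6)) + 745))² = (-939 + √((-2 - 14)*(4 - 6 + 3*(-14)) + 745))² = (-939 + √(-16*(4 - 6 - 42) + 745))² = (-939 + √(-16*(-44) + 745))² = (-939 + √(704 + 745))² = (-939 + √1449)² = (-939 + 3*√161)²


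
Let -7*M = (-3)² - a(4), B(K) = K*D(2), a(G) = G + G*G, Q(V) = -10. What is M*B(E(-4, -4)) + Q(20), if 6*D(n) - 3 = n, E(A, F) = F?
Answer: -320/21 ≈ -15.238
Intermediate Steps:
D(n) = ½ + n/6
a(G) = G + G²
B(K) = 5*K/6 (B(K) = K*(½ + (⅙)*2) = K*(½ + ⅓) = K*(⅚) = 5*K/6)
M = 11/7 (M = -((-3)² - 4*(1 + 4))/7 = -(9 - 4*5)/7 = -(9 - 1*20)/7 = -(9 - 20)/7 = -⅐*(-11) = 11/7 ≈ 1.5714)
M*B(E(-4, -4)) + Q(20) = 11*((⅚)*(-4))/7 - 10 = (11/7)*(-10/3) - 10 = -110/21 - 10 = -320/21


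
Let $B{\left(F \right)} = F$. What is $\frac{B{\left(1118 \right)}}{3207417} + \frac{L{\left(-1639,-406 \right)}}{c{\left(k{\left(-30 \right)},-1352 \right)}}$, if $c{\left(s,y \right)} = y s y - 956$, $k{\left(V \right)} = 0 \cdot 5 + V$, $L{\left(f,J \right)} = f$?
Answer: $\frac{66565925431}{175888577209692} \approx 0.00037846$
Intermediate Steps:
$k{\left(V \right)} = V$ ($k{\left(V \right)} = 0 + V = V$)
$c{\left(s,y \right)} = -956 + s y^{2}$ ($c{\left(s,y \right)} = s y y - 956 = s y^{2} - 956 = -956 + s y^{2}$)
$\frac{B{\left(1118 \right)}}{3207417} + \frac{L{\left(-1639,-406 \right)}}{c{\left(k{\left(-30 \right)},-1352 \right)}} = \frac{1118}{3207417} - \frac{1639}{-956 - 30 \left(-1352\right)^{2}} = 1118 \cdot \frac{1}{3207417} - \frac{1639}{-956 - 54837120} = \frac{1118}{3207417} - \frac{1639}{-956 - 54837120} = \frac{1118}{3207417} - \frac{1639}{-54838076} = \frac{1118}{3207417} - - \frac{1639}{54838076} = \frac{1118}{3207417} + \frac{1639}{54838076} = \frac{66565925431}{175888577209692}$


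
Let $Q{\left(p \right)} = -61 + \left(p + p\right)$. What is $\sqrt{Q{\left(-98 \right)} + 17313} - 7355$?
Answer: $-7355 + 4 \sqrt{1066} \approx -7224.4$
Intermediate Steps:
$Q{\left(p \right)} = -61 + 2 p$
$\sqrt{Q{\left(-98 \right)} + 17313} - 7355 = \sqrt{\left(-61 + 2 \left(-98\right)\right) + 17313} - 7355 = \sqrt{\left(-61 - 196\right) + 17313} - 7355 = \sqrt{-257 + 17313} - 7355 = \sqrt{17056} - 7355 = 4 \sqrt{1066} - 7355 = -7355 + 4 \sqrt{1066}$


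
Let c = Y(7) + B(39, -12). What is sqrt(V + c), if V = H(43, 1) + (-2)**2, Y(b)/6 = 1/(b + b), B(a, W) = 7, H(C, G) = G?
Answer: sqrt(609)/7 ≈ 3.5254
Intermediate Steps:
Y(b) = 3/b (Y(b) = 6/(b + b) = 6/((2*b)) = 6*(1/(2*b)) = 3/b)
c = 52/7 (c = 3/7 + 7 = 52/7 ≈ 7.4286)
V = 5 (V = 1 + (-2)**2 = 1 + 4 = 5)
sqrt(V + c) = sqrt(5 + 52/7) = sqrt(87/7) = sqrt(609)/7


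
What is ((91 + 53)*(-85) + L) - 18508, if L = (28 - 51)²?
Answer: -30219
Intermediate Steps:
L = 529 (L = (-23)² = 529)
((91 + 53)*(-85) + L) - 18508 = ((91 + 53)*(-85) + 529) - 18508 = (144*(-85) + 529) - 18508 = (-12240 + 529) - 18508 = -11711 - 18508 = -30219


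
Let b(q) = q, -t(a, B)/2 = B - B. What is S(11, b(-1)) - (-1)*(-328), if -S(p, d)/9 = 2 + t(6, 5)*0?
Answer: -346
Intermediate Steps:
t(a, B) = 0 (t(a, B) = -2*(B - B) = -2*0 = 0)
S(p, d) = -18 (S(p, d) = -9*(2 + 0*0) = -9*(2 + 0) = -9*2 = -18)
S(11, b(-1)) - (-1)*(-328) = -18 - (-1)*(-328) = -18 - 1*328 = -18 - 328 = -346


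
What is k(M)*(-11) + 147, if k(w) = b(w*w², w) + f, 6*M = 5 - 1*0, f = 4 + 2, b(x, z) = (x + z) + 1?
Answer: 11765/216 ≈ 54.468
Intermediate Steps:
b(x, z) = 1 + x + z
f = 6
M = ⅚ (M = (5 - 1*0)/6 = (5 + 0)/6 = (⅙)*5 = ⅚ ≈ 0.83333)
k(w) = 7 + w + w³ (k(w) = (1 + w*w² + w) + 6 = (1 + w³ + w) + 6 = (1 + w + w³) + 6 = 7 + w + w³)
k(M)*(-11) + 147 = (7 + ⅚ + (⅚)³)*(-11) + 147 = (7 + ⅚ + 125/216)*(-11) + 147 = (1817/216)*(-11) + 147 = -19987/216 + 147 = 11765/216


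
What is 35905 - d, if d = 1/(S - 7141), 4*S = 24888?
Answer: 32996696/919 ≈ 35905.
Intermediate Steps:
S = 6222 (S = (¼)*24888 = 6222)
d = -1/919 (d = 1/(6222 - 7141) = 1/(-919) = -1/919 ≈ -0.0010881)
35905 - d = 35905 - 1*(-1/919) = 35905 + 1/919 = 32996696/919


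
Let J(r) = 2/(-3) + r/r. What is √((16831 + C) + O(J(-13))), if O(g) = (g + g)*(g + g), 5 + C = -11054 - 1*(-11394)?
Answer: √154498/3 ≈ 131.02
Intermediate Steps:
C = 335 (C = -5 + (-11054 - 1*(-11394)) = -5 + (-11054 + 11394) = -5 + 340 = 335)
J(r) = ⅓ (J(r) = 2*(-⅓) + 1 = -⅔ + 1 = ⅓)
O(g) = 4*g² (O(g) = (2*g)*(2*g) = 4*g²)
√((16831 + C) + O(J(-13))) = √((16831 + 335) + 4*(⅓)²) = √(17166 + 4*(⅑)) = √(17166 + 4/9) = √(154498/9) = √154498/3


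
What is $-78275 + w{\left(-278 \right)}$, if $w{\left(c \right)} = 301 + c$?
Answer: $-78252$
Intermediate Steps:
$-78275 + w{\left(-278 \right)} = -78275 + \left(301 - 278\right) = -78275 + 23 = -78252$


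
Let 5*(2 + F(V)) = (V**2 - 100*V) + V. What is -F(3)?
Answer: 298/5 ≈ 59.600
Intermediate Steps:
F(V) = -2 - 99*V/5 + V**2/5 (F(V) = -2 + ((V**2 - 100*V) + V)/5 = -2 + (V**2 - 99*V)/5 = -2 + (-99*V/5 + V**2/5) = -2 - 99*V/5 + V**2/5)
-F(3) = -(-2 - 99/5*3 + (1/5)*3**2) = -(-2 - 297/5 + (1/5)*9) = -(-2 - 297/5 + 9/5) = -1*(-298/5) = 298/5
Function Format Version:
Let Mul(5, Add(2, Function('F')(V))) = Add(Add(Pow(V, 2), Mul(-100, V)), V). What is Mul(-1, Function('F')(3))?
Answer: Rational(298, 5) ≈ 59.600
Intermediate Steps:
Function('F')(V) = Add(-2, Mul(Rational(-99, 5), V), Mul(Rational(1, 5), Pow(V, 2))) (Function('F')(V) = Add(-2, Mul(Rational(1, 5), Add(Add(Pow(V, 2), Mul(-100, V)), V))) = Add(-2, Mul(Rational(1, 5), Add(Pow(V, 2), Mul(-99, V)))) = Add(-2, Add(Mul(Rational(-99, 5), V), Mul(Rational(1, 5), Pow(V, 2)))) = Add(-2, Mul(Rational(-99, 5), V), Mul(Rational(1, 5), Pow(V, 2))))
Mul(-1, Function('F')(3)) = Mul(-1, Add(-2, Mul(Rational(-99, 5), 3), Mul(Rational(1, 5), Pow(3, 2)))) = Mul(-1, Add(-2, Rational(-297, 5), Mul(Rational(1, 5), 9))) = Mul(-1, Add(-2, Rational(-297, 5), Rational(9, 5))) = Mul(-1, Rational(-298, 5)) = Rational(298, 5)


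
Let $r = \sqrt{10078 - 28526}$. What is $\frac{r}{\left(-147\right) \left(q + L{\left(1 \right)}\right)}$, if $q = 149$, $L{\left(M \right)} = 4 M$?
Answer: $- \frac{4 i \sqrt{1153}}{22491} \approx - 0.006039 i$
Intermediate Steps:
$r = 4 i \sqrt{1153}$ ($r = \sqrt{-18448} = 4 i \sqrt{1153} \approx 135.82 i$)
$\frac{r}{\left(-147\right) \left(q + L{\left(1 \right)}\right)} = \frac{4 i \sqrt{1153}}{\left(-147\right) \left(149 + 4 \cdot 1\right)} = \frac{4 i \sqrt{1153}}{\left(-147\right) \left(149 + 4\right)} = \frac{4 i \sqrt{1153}}{\left(-147\right) 153} = \frac{4 i \sqrt{1153}}{-22491} = 4 i \sqrt{1153} \left(- \frac{1}{22491}\right) = - \frac{4 i \sqrt{1153}}{22491}$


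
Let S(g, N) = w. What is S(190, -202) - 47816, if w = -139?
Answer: -47955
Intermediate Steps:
S(g, N) = -139
S(190, -202) - 47816 = -139 - 47816 = -47955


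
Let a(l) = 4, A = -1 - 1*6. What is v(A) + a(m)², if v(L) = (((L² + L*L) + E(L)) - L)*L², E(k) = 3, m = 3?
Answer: 5308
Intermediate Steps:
A = -7 (A = -1 - 6 = -7)
v(L) = L²*(3 - L + 2*L²) (v(L) = (((L² + L*L) + 3) - L)*L² = (((L² + L²) + 3) - L)*L² = ((2*L² + 3) - L)*L² = ((3 + 2*L²) - L)*L² = (3 - L + 2*L²)*L² = L²*(3 - L + 2*L²))
v(A) + a(m)² = (-7)²*(3 - 1*(-7) + 2*(-7)²) + 4² = 49*(3 + 7 + 2*49) + 16 = 49*(3 + 7 + 98) + 16 = 49*108 + 16 = 5292 + 16 = 5308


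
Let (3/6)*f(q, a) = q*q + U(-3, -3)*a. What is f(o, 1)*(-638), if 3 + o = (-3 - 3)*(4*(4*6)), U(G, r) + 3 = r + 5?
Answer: -427766240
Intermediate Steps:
U(G, r) = 2 + r (U(G, r) = -3 + (r + 5) = -3 + (5 + r) = 2 + r)
o = -579 (o = -3 + (-3 - 3)*(4*(4*6)) = -3 - 24*24 = -3 - 6*96 = -3 - 576 = -579)
f(q, a) = -2*a + 2*q² (f(q, a) = 2*(q*q + (2 - 3)*a) = 2*(q² - a) = -2*a + 2*q²)
f(o, 1)*(-638) = (-2*1 + 2*(-579)²)*(-638) = (-2 + 2*335241)*(-638) = (-2 + 670482)*(-638) = 670480*(-638) = -427766240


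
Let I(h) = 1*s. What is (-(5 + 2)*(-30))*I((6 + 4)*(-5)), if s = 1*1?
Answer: 210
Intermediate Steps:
s = 1
I(h) = 1 (I(h) = 1*1 = 1)
(-(5 + 2)*(-30))*I((6 + 4)*(-5)) = (-(5 + 2)*(-30))*1 = (-1*7*(-30))*1 = -7*(-30)*1 = 210*1 = 210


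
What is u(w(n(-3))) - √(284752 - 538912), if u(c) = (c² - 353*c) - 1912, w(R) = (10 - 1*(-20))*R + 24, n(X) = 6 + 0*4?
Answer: -32308 - 12*I*√1765 ≈ -32308.0 - 504.14*I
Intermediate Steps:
n(X) = 6 (n(X) = 6 + 0 = 6)
w(R) = 24 + 30*R (w(R) = (10 + 20)*R + 24 = 30*R + 24 = 24 + 30*R)
u(c) = -1912 + c² - 353*c
u(w(n(-3))) - √(284752 - 538912) = (-1912 + (24 + 30*6)² - 353*(24 + 30*6)) - √(284752 - 538912) = (-1912 + (24 + 180)² - 353*(24 + 180)) - √(-254160) = (-1912 + 204² - 353*204) - 12*I*√1765 = (-1912 + 41616 - 72012) - 12*I*√1765 = -32308 - 12*I*√1765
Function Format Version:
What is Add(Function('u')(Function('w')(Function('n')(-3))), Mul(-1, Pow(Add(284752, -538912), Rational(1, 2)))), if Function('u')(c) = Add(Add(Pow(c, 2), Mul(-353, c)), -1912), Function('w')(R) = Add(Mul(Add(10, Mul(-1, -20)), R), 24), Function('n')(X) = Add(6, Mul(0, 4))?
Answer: Add(-32308, Mul(-12, I, Pow(1765, Rational(1, 2)))) ≈ Add(-32308., Mul(-504.14, I))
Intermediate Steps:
Function('n')(X) = 6 (Function('n')(X) = Add(6, 0) = 6)
Function('w')(R) = Add(24, Mul(30, R)) (Function('w')(R) = Add(Mul(Add(10, 20), R), 24) = Add(Mul(30, R), 24) = Add(24, Mul(30, R)))
Function('u')(c) = Add(-1912, Pow(c, 2), Mul(-353, c))
Add(Function('u')(Function('w')(Function('n')(-3))), Mul(-1, Pow(Add(284752, -538912), Rational(1, 2)))) = Add(Add(-1912, Pow(Add(24, Mul(30, 6)), 2), Mul(-353, Add(24, Mul(30, 6)))), Mul(-1, Pow(Add(284752, -538912), Rational(1, 2)))) = Add(Add(-1912, Pow(Add(24, 180), 2), Mul(-353, Add(24, 180))), Mul(-1, Pow(-254160, Rational(1, 2)))) = Add(Add(-1912, Pow(204, 2), Mul(-353, 204)), Mul(-1, Mul(12, I, Pow(1765, Rational(1, 2))))) = Add(Add(-1912, 41616, -72012), Mul(-12, I, Pow(1765, Rational(1, 2)))) = Add(-32308, Mul(-12, I, Pow(1765, Rational(1, 2))))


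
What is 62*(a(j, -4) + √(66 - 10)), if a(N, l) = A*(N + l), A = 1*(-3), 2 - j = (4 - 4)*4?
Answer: 372 + 124*√14 ≈ 835.97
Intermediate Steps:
j = 2 (j = 2 - (4 - 4)*4 = 2 - 0*4 = 2 - 1*0 = 2 + 0 = 2)
A = -3
a(N, l) = -3*N - 3*l (a(N, l) = -3*(N + l) = -3*N - 3*l)
62*(a(j, -4) + √(66 - 10)) = 62*((-3*2 - 3*(-4)) + √(66 - 10)) = 62*((-6 + 12) + √56) = 62*(6 + 2*√14) = 372 + 124*√14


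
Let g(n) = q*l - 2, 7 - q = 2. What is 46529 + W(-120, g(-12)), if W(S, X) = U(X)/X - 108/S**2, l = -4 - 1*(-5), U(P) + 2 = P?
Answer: 55835191/1200 ≈ 46529.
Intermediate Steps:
q = 5 (q = 7 - 1*2 = 7 - 2 = 5)
U(P) = -2 + P
l = 1 (l = -4 + 5 = 1)
g(n) = 3 (g(n) = 5*1 - 2 = 5 - 2 = 3)
W(S, X) = -108/S**2 + (-2 + X)/X (W(S, X) = (-2 + X)/X - 108/S**2 = -108/S**2 + (-2 + X)/X)
46529 + W(-120, g(-12)) = 46529 + (1 - 108/(-120)**2 - 2/3) = 46529 + (1 - 108*1/14400 - 2*1/3) = 46529 + (1 - 3/400 - 2/3) = 46529 + 391/1200 = 55835191/1200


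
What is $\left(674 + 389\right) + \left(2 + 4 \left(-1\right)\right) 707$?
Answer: $-351$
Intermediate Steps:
$\left(674 + 389\right) + \left(2 + 4 \left(-1\right)\right) 707 = 1063 + \left(2 - 4\right) 707 = 1063 - 1414 = -351$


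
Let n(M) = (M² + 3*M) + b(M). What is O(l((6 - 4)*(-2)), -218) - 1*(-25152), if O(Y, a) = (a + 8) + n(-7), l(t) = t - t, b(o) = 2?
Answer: 24972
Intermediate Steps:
l(t) = 0
n(M) = 2 + M² + 3*M (n(M) = (M² + 3*M) + 2 = 2 + M² + 3*M)
O(Y, a) = 38 + a (O(Y, a) = (a + 8) + (2 + (-7)² + 3*(-7)) = (8 + a) + (2 + 49 - 21) = (8 + a) + 30 = 38 + a)
O(l((6 - 4)*(-2)), -218) - 1*(-25152) = (38 - 218) - 1*(-25152) = -180 + 25152 = 24972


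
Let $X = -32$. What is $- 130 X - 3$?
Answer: $4157$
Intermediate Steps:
$- 130 X - 3 = \left(-130\right) \left(-32\right) - 3 = 4160 - 3 = 4157$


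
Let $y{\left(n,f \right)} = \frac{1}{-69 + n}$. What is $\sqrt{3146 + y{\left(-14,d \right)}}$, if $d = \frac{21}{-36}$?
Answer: $\frac{3 \sqrt{2408079}}{83} \approx 56.089$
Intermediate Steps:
$d = - \frac{7}{12}$ ($d = 21 \left(- \frac{1}{36}\right) = - \frac{7}{12} \approx -0.58333$)
$\sqrt{3146 + y{\left(-14,d \right)}} = \sqrt{3146 + \frac{1}{-69 - 14}} = \sqrt{3146 + \frac{1}{-83}} = \sqrt{3146 - \frac{1}{83}} = \sqrt{\frac{261117}{83}} = \frac{3 \sqrt{2408079}}{83}$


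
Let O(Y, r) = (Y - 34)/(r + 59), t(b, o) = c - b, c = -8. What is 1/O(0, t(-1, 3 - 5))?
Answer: -26/17 ≈ -1.5294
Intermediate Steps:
t(b, o) = -8 - b
O(Y, r) = (-34 + Y)/(59 + r)
1/O(0, t(-1, 3 - 5)) = 1/((-34 + 0)/(59 + (-8 - 1*(-1)))) = 1/(-34/(59 + (-8 + 1))) = 1/(-34/(59 - 7)) = 1/(-34/52) = 1/((1/52)*(-34)) = 1/(-17/26) = -26/17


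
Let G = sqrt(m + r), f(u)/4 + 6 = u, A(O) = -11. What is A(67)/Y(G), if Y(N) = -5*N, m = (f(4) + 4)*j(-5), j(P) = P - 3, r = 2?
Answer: 11*sqrt(34)/170 ≈ 0.37730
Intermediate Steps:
j(P) = -3 + P
f(u) = -24 + 4*u
m = 32 (m = ((-24 + 4*4) + 4)*(-3 - 5) = ((-24 + 16) + 4)*(-8) = (-8 + 4)*(-8) = -4*(-8) = 32)
G = sqrt(34) (G = sqrt(32 + 2) = sqrt(34) ≈ 5.8309)
A(67)/Y(G) = -11*(-sqrt(34)/170) = -(-11)*sqrt(34)/170 = 11*sqrt(34)/170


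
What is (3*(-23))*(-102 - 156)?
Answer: 17802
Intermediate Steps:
(3*(-23))*(-102 - 156) = -69*(-258) = 17802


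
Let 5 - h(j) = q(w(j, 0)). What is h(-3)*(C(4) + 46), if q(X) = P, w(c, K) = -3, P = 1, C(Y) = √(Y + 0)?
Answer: 192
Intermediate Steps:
C(Y) = √Y
q(X) = 1
h(j) = 4 (h(j) = 5 - 1*1 = 5 - 1 = 4)
h(-3)*(C(4) + 46) = 4*(√4 + 46) = 4*(2 + 46) = 4*48 = 192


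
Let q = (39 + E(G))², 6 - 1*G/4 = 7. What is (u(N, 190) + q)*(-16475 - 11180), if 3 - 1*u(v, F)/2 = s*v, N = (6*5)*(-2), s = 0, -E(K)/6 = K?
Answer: -109928625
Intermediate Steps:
G = -4 (G = 24 - 4*7 = 24 - 28 = -4)
E(K) = -6*K
N = -60 (N = 30*(-2) = -60)
q = 3969 (q = (39 - 6*(-4))² = (39 + 24)² = 63² = 3969)
u(v, F) = 6 (u(v, F) = 6 - 0*v = 6 - 2*0 = 6 + 0 = 6)
(u(N, 190) + q)*(-16475 - 11180) = (6 + 3969)*(-16475 - 11180) = 3975*(-27655) = -109928625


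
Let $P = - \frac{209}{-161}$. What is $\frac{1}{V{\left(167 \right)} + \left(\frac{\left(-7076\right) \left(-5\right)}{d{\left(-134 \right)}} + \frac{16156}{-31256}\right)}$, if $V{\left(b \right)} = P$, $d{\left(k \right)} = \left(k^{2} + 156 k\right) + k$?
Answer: $- \frac{84289618}{901756871} \approx -0.093473$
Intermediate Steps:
$P = \frac{209}{161}$ ($P = \left(-209\right) \left(- \frac{1}{161}\right) = \frac{209}{161} \approx 1.2981$)
$d{\left(k \right)} = k^{2} + 157 k$
$V{\left(b \right)} = \frac{209}{161}$
$\frac{1}{V{\left(167 \right)} + \left(\frac{\left(-7076\right) \left(-5\right)}{d{\left(-134 \right)}} + \frac{16156}{-31256}\right)} = \frac{1}{\frac{209}{161} + \left(\frac{\left(-7076\right) \left(-5\right)}{\left(-134\right) \left(157 - 134\right)} + \frac{16156}{-31256}\right)} = \frac{1}{\frac{209}{161} + \left(\frac{35380}{\left(-134\right) 23} + 16156 \left(- \frac{1}{31256}\right)\right)} = \frac{1}{\frac{209}{161} + \left(\frac{35380}{-3082} - \frac{4039}{7814}\right)} = \frac{1}{\frac{209}{161} + \left(35380 \left(- \frac{1}{3082}\right) - \frac{4039}{7814}\right)} = \frac{1}{\frac{209}{161} - \frac{144453759}{12041374}} = \frac{1}{- \frac{901756871}{84289618}} = - \frac{84289618}{901756871}$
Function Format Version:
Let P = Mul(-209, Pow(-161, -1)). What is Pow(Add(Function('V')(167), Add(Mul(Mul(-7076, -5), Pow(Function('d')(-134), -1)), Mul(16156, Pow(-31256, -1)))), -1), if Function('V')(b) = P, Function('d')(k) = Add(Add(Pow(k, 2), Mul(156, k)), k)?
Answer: Rational(-84289618, 901756871) ≈ -0.093473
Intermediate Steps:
P = Rational(209, 161) (P = Mul(-209, Rational(-1, 161)) = Rational(209, 161) ≈ 1.2981)
Function('d')(k) = Add(Pow(k, 2), Mul(157, k))
Function('V')(b) = Rational(209, 161)
Pow(Add(Function('V')(167), Add(Mul(Mul(-7076, -5), Pow(Function('d')(-134), -1)), Mul(16156, Pow(-31256, -1)))), -1) = Pow(Add(Rational(209, 161), Add(Mul(Mul(-7076, -5), Pow(Mul(-134, Add(157, -134)), -1)), Mul(16156, Pow(-31256, -1)))), -1) = Pow(Add(Rational(209, 161), Add(Mul(35380, Pow(Mul(-134, 23), -1)), Mul(16156, Rational(-1, 31256)))), -1) = Pow(Add(Rational(209, 161), Add(Mul(35380, Pow(-3082, -1)), Rational(-4039, 7814))), -1) = Pow(Add(Rational(209, 161), Add(Mul(35380, Rational(-1, 3082)), Rational(-4039, 7814))), -1) = Pow(Add(Rational(209, 161), Add(Rational(-17690, 1541), Rational(-4039, 7814))), -1) = Pow(Add(Rational(209, 161), Rational(-144453759, 12041374)), -1) = Pow(Rational(-901756871, 84289618), -1) = Rational(-84289618, 901756871)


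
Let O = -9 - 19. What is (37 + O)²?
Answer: 81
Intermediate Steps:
O = -28
(37 + O)² = (37 - 28)² = 9² = 81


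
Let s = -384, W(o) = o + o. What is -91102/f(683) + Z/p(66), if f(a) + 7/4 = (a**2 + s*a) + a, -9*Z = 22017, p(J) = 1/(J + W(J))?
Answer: -396989904190/819593 ≈ -4.8437e+5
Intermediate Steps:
W(o) = 2*o
p(J) = 1/(3*J) (p(J) = 1/(J + 2*J) = 1/(3*J))
Z = -7339/3 (Z = -1/9*22017 = -7339/3 ≈ -2446.3)
f(a) = -7/4 + a**2 - 383*a (f(a) = -7/4 + ((a**2 - 384*a) + a) = -7/4 + (a**2 - 383*a) = -7/4 + a**2 - 383*a)
-91102/f(683) + Z/p(66) = -91102/(-7/4 + 683**2 - 383*683) - 7339/(3*((1/3)/66)) = -91102/(-7/4 + 466489 - 261589) - 7339/(3*((1/3)*(1/66))) = -91102/819593/4 - 7339/(3*1/198) = -91102*4/819593 - 7339/3*198 = -364408/819593 - 484374 = -396989904190/819593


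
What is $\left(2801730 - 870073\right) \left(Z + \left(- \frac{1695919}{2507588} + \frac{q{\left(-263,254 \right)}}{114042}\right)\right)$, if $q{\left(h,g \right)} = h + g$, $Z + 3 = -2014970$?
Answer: $- \frac{185510777967186251856731}{47661725116} \approx -3.8922 \cdot 10^{12}$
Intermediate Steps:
$Z = -2014973$ ($Z = -3 - 2014970 = -2014973$)
$q{\left(h,g \right)} = g + h$
$\left(2801730 - 870073\right) \left(Z + \left(- \frac{1695919}{2507588} + \frac{q{\left(-263,254 \right)}}{114042}\right)\right) = \left(2801730 - 870073\right) \left(-2014973 - \left(\frac{1695919}{2507588} - \frac{254 - 263}{114042}\right)\right) = 1931657 \left(-2014973 - \frac{32238093815}{47661725116}\right) = 1931657 \left(- \frac{96037121480255683}{47661725116}\right) = - \frac{185510777967186251856731}{47661725116}$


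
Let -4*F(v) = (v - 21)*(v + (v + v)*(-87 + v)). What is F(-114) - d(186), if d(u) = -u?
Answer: 3086067/2 ≈ 1.5430e+6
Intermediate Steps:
F(v) = -(-21 + v)*(v + 2*v*(-87 + v))/4 (F(v) = -(v - 21)*(v + (v + v)*(-87 + v))/4 = -(-21 + v)*(v + (2*v)*(-87 + v))/4 = -(-21 + v)*(v + 2*v*(-87 + v))/4)
F(-114) - d(186) = (1/4)*(-114)*(-3633 - 2*(-114)**2 + 215*(-114)) - (-1)*186 = (1/4)*(-114)*(-3633 - 2*12996 - 24510) - 1*(-186) = (1/4)*(-114)*(-3633 - 25992 - 24510) + 186 = (1/4)*(-114)*(-54135) + 186 = 3085695/2 + 186 = 3086067/2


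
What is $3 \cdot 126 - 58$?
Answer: $320$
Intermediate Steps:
$3 \cdot 126 - 58 = 378 - 58 = 320$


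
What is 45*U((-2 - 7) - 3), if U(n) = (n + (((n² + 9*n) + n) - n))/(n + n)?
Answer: -45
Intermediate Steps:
U(n) = (n² + 10*n)/(2*n) (U(n) = (n + ((n² + 10*n) - n))/((2*n)) = (n + (n² + 9*n))*(1/(2*n)) = (n² + 10*n)*(1/(2*n)) = (n² + 10*n)/(2*n))
45*U((-2 - 7) - 3) = 45*(5 + ((-2 - 7) - 3)/2) = 45*(5 + (-9 - 3)/2) = 45*(5 + (½)*(-12)) = 45*(5 - 6) = 45*(-1) = -45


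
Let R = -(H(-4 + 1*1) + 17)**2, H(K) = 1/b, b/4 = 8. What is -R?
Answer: 297025/1024 ≈ 290.06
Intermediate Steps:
b = 32 (b = 4*8 = 32)
H(K) = 1/32
R = -297025/1024 (R = -(1/32 + 17)**2 = -(545/32)**2 = -1*297025/1024 = -297025/1024 ≈ -290.06)
-R = -1*(-297025/1024) = 297025/1024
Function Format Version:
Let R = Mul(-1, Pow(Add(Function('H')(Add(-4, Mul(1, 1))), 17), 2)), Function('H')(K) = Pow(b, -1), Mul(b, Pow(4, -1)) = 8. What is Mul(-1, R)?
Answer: Rational(297025, 1024) ≈ 290.06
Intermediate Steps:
b = 32 (b = Mul(4, 8) = 32)
Function('H')(K) = Rational(1, 32) (Function('H')(K) = Pow(32, -1) = Rational(1, 32))
R = Rational(-297025, 1024) (R = Mul(-1, Pow(Add(Rational(1, 32), 17), 2)) = Mul(-1, Pow(Rational(545, 32), 2)) = Mul(-1, Rational(297025, 1024)) = Rational(-297025, 1024) ≈ -290.06)
Mul(-1, R) = Mul(-1, Rational(-297025, 1024)) = Rational(297025, 1024)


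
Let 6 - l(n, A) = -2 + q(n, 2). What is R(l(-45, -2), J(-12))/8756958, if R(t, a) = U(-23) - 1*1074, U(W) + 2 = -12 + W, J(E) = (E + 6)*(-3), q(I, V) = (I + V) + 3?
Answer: -1111/8756958 ≈ -0.00012687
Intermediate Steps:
q(I, V) = 3 + I + V
J(E) = -18 - 3*E (J(E) = (6 + E)*(-3) = -18 - 3*E)
l(n, A) = 3 - n (l(n, A) = 6 - (-2 + (3 + n + 2)) = 6 - (-2 + (5 + n)) = 6 - (3 + n) = 6 + (-3 - n) = 3 - n)
U(W) = -14 + W (U(W) = -2 + (-12 + W) = -14 + W)
R(t, a) = -1111 (R(t, a) = (-14 - 23) - 1*1074 = -37 - 1074 = -1111)
R(l(-45, -2), J(-12))/8756958 = -1111/8756958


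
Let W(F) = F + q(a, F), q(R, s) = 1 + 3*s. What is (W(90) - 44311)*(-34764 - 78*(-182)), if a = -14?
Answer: 903963600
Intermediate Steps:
W(F) = 1 + 4*F (W(F) = F + (1 + 3*F) = 1 + 4*F)
(W(90) - 44311)*(-34764 - 78*(-182)) = ((1 + 4*90) - 44311)*(-34764 - 78*(-182)) = ((1 + 360) - 44311)*(-34764 + 14196) = (361 - 44311)*(-20568) = -43950*(-20568) = 903963600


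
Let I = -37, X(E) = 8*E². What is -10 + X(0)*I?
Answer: -10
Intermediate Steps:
-10 + X(0)*I = -10 + (8*0²)*(-37) = -10 + (8*0)*(-37) = -10 + 0*(-37) = -10 + 0 = -10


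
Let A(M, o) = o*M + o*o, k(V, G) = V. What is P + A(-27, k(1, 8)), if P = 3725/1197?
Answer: -27397/1197 ≈ -22.888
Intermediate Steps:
P = 3725/1197 (P = 3725*(1/1197) = 3725/1197 ≈ 3.1119)
A(M, o) = o**2 + M*o (A(M, o) = M*o + o**2 = o**2 + M*o)
P + A(-27, k(1, 8)) = 3725/1197 + 1*(-27 + 1) = 3725/1197 + 1*(-26) = 3725/1197 - 26 = -27397/1197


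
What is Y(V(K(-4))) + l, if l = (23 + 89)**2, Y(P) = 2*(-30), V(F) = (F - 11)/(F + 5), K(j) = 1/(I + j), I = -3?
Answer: 12484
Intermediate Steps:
K(j) = 1/(-3 + j)
V(F) = (-11 + F)/(5 + F)
Y(P) = -60
l = 12544 (l = 112**2 = 12544)
Y(V(K(-4))) + l = -60 + 12544 = 12484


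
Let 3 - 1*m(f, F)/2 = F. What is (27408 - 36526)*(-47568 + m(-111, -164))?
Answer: 430679612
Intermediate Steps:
m(f, F) = 6 - 2*F
(27408 - 36526)*(-47568 + m(-111, -164)) = (27408 - 36526)*(-47568 + (6 - 2*(-164))) = -9118*(-47568 + (6 + 328)) = -9118*(-47568 + 334) = -9118*(-47234) = 430679612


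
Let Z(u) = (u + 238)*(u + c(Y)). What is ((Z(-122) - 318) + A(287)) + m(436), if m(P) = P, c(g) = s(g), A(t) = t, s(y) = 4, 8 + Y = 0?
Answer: -13283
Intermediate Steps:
Y = -8 (Y = -8 + 0 = -8)
c(g) = 4
Z(u) = (4 + u)*(238 + u) (Z(u) = (u + 238)*(u + 4) = (238 + u)*(4 + u) = (4 + u)*(238 + u))
((Z(-122) - 318) + A(287)) + m(436) = (((952 + (-122)**2 + 242*(-122)) - 318) + 287) + 436 = (((952 + 14884 - 29524) - 318) + 287) + 436 = ((-13688 - 318) + 287) + 436 = (-14006 + 287) + 436 = -13719 + 436 = -13283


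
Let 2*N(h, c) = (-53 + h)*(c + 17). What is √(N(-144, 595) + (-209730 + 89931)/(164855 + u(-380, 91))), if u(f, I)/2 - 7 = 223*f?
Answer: 3*I*√18806573/53 ≈ 245.47*I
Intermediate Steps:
u(f, I) = 14 + 446*f (u(f, I) = 14 + 2*(223*f) = 14 + 446*f)
N(h, c) = (-53 + h)*(17 + c)/2 (N(h, c) = ((-53 + h)*(c + 17))/2 = ((-53 + h)*(17 + c))/2 = (-53 + h)*(17 + c)/2)
√(N(-144, 595) + (-209730 + 89931)/(164855 + u(-380, 91))) = √((-901/2 - 53/2*595 + (17/2)*(-144) + (½)*595*(-144)) + (-209730 + 89931)/(164855 + (14 + 446*(-380)))) = √((-901/2 - 31535/2 - 1224 - 42840) - 119799/(164855 + (14 - 169480))) = √(-60282 - 119799/(164855 - 169466)) = √(-60282 - 119799/(-4611)) = √(-60282 - 119799*(-1/4611)) = √(-60282 + 1377/53) = √(-3193569/53) = 3*I*√18806573/53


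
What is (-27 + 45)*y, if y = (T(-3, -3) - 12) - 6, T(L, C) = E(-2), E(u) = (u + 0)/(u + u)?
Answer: -315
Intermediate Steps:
E(u) = 1/2 (E(u) = u/((2*u)) = u*(1/(2*u)) = 1/2)
T(L, C) = 1/2
y = -35/2 (y = (1/2 - 12) - 6 = -23/2 - 6 = -35/2 ≈ -17.500)
(-27 + 45)*y = (-27 + 45)*(-35/2) = 18*(-35/2) = -315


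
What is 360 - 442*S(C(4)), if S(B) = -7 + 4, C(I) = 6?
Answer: 1686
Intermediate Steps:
S(B) = -3
360 - 442*S(C(4)) = 360 - 442*(-3) = 360 + 1326 = 1686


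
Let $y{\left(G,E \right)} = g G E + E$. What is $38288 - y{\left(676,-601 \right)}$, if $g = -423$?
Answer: $-171815859$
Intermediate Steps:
$y{\left(G,E \right)} = E - 423 E G$ ($y{\left(G,E \right)} = - 423 G E + E = - 423 E G + E = E - 423 E G$)
$38288 - y{\left(676,-601 \right)} = 38288 - - 601 \left(1 - 285948\right) = 38288 - \left(-601\right) \left(-285947\right) = 38288 - 171854147 = -171815859$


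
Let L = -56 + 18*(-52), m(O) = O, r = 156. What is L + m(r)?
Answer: -836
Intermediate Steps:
L = -992 (L = -56 - 936 = -992)
L + m(r) = -992 + 156 = -836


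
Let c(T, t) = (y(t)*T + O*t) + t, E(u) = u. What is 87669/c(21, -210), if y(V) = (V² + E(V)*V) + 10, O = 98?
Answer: 29223/610540 ≈ 0.047864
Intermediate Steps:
y(V) = 10 + 2*V² (y(V) = (V² + V*V) + 10 = (V² + V²) + 10 = 2*V² + 10 = 10 + 2*V²)
c(T, t) = 99*t + T*(10 + 2*t²) (c(T, t) = ((10 + 2*t²)*T + 98*t) + t = (T*(10 + 2*t²) + 98*t) + t = (98*t + T*(10 + 2*t²)) + t = 99*t + T*(10 + 2*t²))
87669/c(21, -210) = 87669/(99*(-210) + 2*21*(5 + (-210)²)) = 87669/(-20790 + 2*21*(5 + 44100)) = 87669/(-20790 + 2*21*44105) = 87669/(-20790 + 1852410) = 87669/1831620 = 87669*(1/1831620) = 29223/610540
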